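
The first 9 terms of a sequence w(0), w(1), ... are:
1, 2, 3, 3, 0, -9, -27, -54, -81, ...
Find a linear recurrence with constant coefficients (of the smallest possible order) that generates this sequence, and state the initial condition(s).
Look for the lowest-order linear relation among consecutive terms.
Observation: w(n) - 3·w(n-1) - (-3)·w(n-2) = 0 holds for the shown terms, and no order-1 relation w(n) = α·w(n-1) + β fits.
Check at n=3: 3·3 + (-3)·2 = 3. ✓

w(n) = 3w(n-1) - 3w(n-2), w(0) = 1, w(1) = 2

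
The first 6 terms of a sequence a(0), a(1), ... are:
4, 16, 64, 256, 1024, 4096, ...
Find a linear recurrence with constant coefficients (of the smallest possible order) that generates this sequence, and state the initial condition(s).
Look for the lowest-order linear relation among consecutive terms.
Observation: each term is 4× the previous.
Check at n=2: 4·16 = 64. ✓

a(n) = 4 × a(n-1), a(0) = 4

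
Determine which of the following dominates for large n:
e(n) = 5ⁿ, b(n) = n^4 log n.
Comparing growth rates:
Growth-rate hierarchy: log n ≺ any polynomial ≺ any exponential cⁿ (c>1) ≺ n! ≺ nⁿ.
exponential base 5 dominates polynomial degree 4 (with log factor) asymptotically.

e(n) grows faster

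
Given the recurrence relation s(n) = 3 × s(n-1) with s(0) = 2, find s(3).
Computing step by step:
s(0) = 2
s(1) = 3 × 2 = 6
s(2) = 3 × 6 = 18
s(3) = 3 × 18 = 54

54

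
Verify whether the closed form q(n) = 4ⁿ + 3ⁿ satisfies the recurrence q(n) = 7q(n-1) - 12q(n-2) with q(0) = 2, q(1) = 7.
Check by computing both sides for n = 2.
From the recurrence with q(0) = 2, q(1) = 7:
  q(0) = 2, q(1) = 7, q(2) = 25
  so the recurrence gives q(2) = 25.
From the proposed closed form q(n) = 4ⁿ + 3ⁿ:
  q(2) = 25.
Both sides give 25 at n = 2, and the initial condition(s) match, so the closed form is consistent.

Yes, the closed form is correct.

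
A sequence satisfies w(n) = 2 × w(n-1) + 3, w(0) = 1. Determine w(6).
Computing step by step:
w(0) = 1
w(1) = 2 × 1 + 3 = 5
w(2) = 2 × 5 + 3 = 13
w(3) = 2 × 13 + 3 = 29
w(4) = 2 × 29 + 3 = 61
w(5) = 2 × 61 + 3 = 125
w(6) = 2 × 125 + 3 = 253

253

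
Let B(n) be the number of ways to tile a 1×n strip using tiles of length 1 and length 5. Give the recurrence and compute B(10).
Condition on the last tile: it has length 1 (leaving a 1×(n-1) strip) or length 5 (leaving a 1×(n-5) strip), so B(n) = B(n-1) + B(n-5) (order-5 linear recurrence).
For 0 ≤ i < 5 only unit tiles fit, so B(i) = 1.
Iterating the recurrence: B(5) = 2, B(6) = 3, B(7) = 4, B(8) = 5, B(9) = 6, B(10) = 8.

B(n) = B(n-1) + B(n-5), with B(i) = 1 for 0 ≤ i < 5; B(10) = 8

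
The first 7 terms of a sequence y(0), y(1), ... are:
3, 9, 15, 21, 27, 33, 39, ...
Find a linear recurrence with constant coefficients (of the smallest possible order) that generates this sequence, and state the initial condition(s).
Look for the lowest-order linear relation among consecutive terms.
Observation: consecutive differences are constant (= 6).
Check at n=2: 1·9 + 6 = 15. ✓

y(n) = y(n-1) + 6, y(0) = 3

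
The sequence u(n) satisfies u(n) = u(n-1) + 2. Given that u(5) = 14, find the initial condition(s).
u(5) = u(0) + 5·2, so u(0) = 14 - 10 = 4.

u(0) = 4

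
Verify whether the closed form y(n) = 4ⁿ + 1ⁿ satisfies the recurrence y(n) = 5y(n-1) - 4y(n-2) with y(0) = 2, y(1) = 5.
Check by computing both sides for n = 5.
From the recurrence with y(0) = 2, y(1) = 5:
  y(0) = 2, y(1) = 5, y(2) = 17, y(3) = 65, y(4) = 257, y(5) = 1025
  so the recurrence gives y(5) = 1025.
From the proposed closed form y(n) = 4ⁿ + 1ⁿ:
  y(5) = 1025.
Both sides give 1025 at n = 5, and the initial condition(s) match, so the closed form is consistent.

Yes, the closed form is correct.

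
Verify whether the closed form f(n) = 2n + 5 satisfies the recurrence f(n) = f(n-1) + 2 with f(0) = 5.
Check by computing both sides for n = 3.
From the recurrence with f(0) = 5:
  f(0) = 5, f(1) = 7, f(2) = 9, f(3) = 11
  so the recurrence gives f(3) = 11.
From the proposed closed form f(n) = 2n + 5:
  f(3) = 11.
Both sides give 11 at n = 3, and the initial condition(s) match, so the closed form is consistent.

Yes, the closed form is correct.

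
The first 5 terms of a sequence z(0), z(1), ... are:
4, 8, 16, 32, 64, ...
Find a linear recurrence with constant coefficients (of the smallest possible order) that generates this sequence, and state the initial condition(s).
Look for the lowest-order linear relation among consecutive terms.
Observation: each term is 2× the previous.
Check at n=2: 2·8 = 16. ✓

z(n) = 2 × z(n-1), z(0) = 4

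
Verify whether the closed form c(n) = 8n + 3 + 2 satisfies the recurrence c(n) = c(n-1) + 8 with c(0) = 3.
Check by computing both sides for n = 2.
From the recurrence with c(0) = 3:
  c(0) = 3, c(1) = 11, c(2) = 19
  so the recurrence gives c(2) = 19.
From the proposed closed form c(n) = 8n + 3 + 2:
  c(2) = 21.
The recurrence gives 19 but the closed form gives 21, so the closed form does not satisfy the recurrence.

No, the closed form is incorrect.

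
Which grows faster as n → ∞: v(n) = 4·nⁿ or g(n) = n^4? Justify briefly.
Comparing growth rates:
Growth-rate hierarchy: log n ≺ any polynomial ≺ any exponential cⁿ (c>1) ≺ n! ≺ nⁿ.
super-exponential nⁿ dominates polynomial degree 4 asymptotically.

v(n) grows faster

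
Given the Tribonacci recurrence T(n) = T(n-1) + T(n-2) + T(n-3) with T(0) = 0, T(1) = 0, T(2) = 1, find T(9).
Computing the sequence terms:
0, 0, 1, 1, 2, 4, 7, 13, 24, 44

44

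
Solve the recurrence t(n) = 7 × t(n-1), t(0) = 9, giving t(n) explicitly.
Recurrence: t(n) = 7 × t(n-1), initial: t(0) = 9.
Each term is 7 times the previous, so this is geometric with ratio 7. After n steps: t(n) = t(0)·7ⁿ = 9·7ⁿ.

t(n) = 9·7ⁿ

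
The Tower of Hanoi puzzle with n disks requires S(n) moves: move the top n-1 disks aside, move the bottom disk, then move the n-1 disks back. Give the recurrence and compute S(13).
Moving n disks = move the top n-1 disks aside (S(n-1) moves) + move the largest disk (1 move) + move the n-1 disks back on top (S(n-1) moves), so S(n) = 2S(n-1) + 1, with S(1) = 1 (a single disk takes one move).
First terms: 1, 3, 7, 15, 31, 63, … — each is one less than a power of 2. Indeed S(n) + 1 = 2(S(n-1) + 1) with S(1) + 1 = 2, so S(n) + 1 = 2ⁿ and S(n) = 2ⁿ - 1.
Hence S(13) = 2^13 - 1 = 8192 - 1 = 8191.

S(n) = 2S(n-1) + 1, S(1) = 1; S(13) = 8191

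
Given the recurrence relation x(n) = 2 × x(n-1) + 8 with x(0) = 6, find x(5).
Computing step by step:
x(0) = 6
x(1) = 2 × 6 + 8 = 20
x(2) = 2 × 20 + 8 = 48
x(3) = 2 × 48 + 8 = 104
x(4) = 2 × 104 + 8 = 216
x(5) = 2 × 216 + 8 = 440

440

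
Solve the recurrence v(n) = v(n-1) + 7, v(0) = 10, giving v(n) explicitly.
Recurrence: v(n) = v(n-1) + 7, initial: v(0) = 10.
Each step adds 7, so v(n) = v(0) + 7n = 7n + 10.

v(n) = 7n + 10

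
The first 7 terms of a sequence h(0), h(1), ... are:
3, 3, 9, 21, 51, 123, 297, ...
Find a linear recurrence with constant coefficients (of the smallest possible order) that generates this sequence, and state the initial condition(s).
Look for the lowest-order linear relation among consecutive terms.
Observation: h(n) - 2·h(n-1) - (1)·h(n-2) = 0 holds for the shown terms, and no order-1 relation h(n) = α·h(n-1) + β fits.
Check at n=3: 2·9 + (1)·3 = 21. ✓

h(n) = 2h(n-1) + h(n-2), h(0) = 3, h(1) = 3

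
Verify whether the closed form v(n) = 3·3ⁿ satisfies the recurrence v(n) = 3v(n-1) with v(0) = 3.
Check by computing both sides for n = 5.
From the recurrence with v(0) = 3:
  v(0) = 3, v(1) = 9, v(2) = 27, v(3) = 81, v(4) = 243, v(5) = 729
  so the recurrence gives v(5) = 729.
From the proposed closed form v(n) = 3·3ⁿ:
  v(5) = 729.
Both sides give 729 at n = 5, and the initial condition(s) match, so the closed form is consistent.

Yes, the closed form is correct.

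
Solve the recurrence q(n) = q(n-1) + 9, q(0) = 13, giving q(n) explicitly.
Recurrence: q(n) = q(n-1) + 9, initial: q(0) = 13.
Each step adds 9, so q(n) = q(0) + 9n = 9n + 13.

q(n) = 9n + 13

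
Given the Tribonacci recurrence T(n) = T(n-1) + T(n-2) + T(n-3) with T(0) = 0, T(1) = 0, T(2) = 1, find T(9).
Computing the sequence terms:
0, 0, 1, 1, 2, 4, 7, 13, 24, 44

44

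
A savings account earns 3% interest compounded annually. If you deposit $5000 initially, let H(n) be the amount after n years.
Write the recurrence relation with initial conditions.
Each year the balance grows by 3%, i.e. is multiplied by 1 + 3/100 = 1.03, so H(n) = 1.03 × H(n-1). The initial deposit gives H(0) = 5000.
Unrolling gives the closed form H(n) = 5000 × (1.03)ⁿ.

H(n) = 1.03 × H(n-1), H(0) = 5000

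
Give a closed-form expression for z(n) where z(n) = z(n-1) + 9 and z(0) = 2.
Recurrence: z(n) = z(n-1) + 9, initial: z(0) = 2.
Each step adds 9, so z(n) = z(0) + 9n = 9n + 2.

z(n) = 9n + 2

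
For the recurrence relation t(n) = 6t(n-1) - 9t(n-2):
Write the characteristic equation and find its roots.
Substitute t(n) = rⁿ and divide through by rⁿ⁻²: r² - 6r + 9 = 0
Factor: (r - 3)² = 0, so r = 3 (double root).
General solution: t(n) = (A + Bn)·3ⁿ

Characteristic: r² - 6r + 9 = 0, Roots: r = 3 (double root)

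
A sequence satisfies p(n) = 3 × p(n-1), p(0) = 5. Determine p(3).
Computing step by step:
p(0) = 5
p(1) = 3 × 5 = 15
p(2) = 3 × 15 = 45
p(3) = 3 × 45 = 135

135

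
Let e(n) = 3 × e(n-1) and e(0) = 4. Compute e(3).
Computing step by step:
e(0) = 4
e(1) = 3 × 4 = 12
e(2) = 3 × 12 = 36
e(3) = 3 × 36 = 108

108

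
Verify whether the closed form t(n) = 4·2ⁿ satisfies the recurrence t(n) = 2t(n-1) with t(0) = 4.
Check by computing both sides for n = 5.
From the recurrence with t(0) = 4:
  t(0) = 4, t(1) = 8, t(2) = 16, t(3) = 32, t(4) = 64, t(5) = 128
  so the recurrence gives t(5) = 128.
From the proposed closed form t(n) = 4·2ⁿ:
  t(5) = 128.
Both sides give 128 at n = 5, and the initial condition(s) match, so the closed form is consistent.

Yes, the closed form is correct.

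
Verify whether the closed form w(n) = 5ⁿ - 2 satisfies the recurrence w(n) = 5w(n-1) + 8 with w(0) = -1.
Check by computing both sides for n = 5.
From the recurrence with w(0) = -1:
  w(0) = -1, w(1) = 3, w(2) = 23, w(3) = 123, w(4) = 623, w(5) = 3123
  so the recurrence gives w(5) = 3123.
From the proposed closed form w(n) = 5ⁿ - 2:
  w(5) = 3123.
Both sides give 3123 at n = 5, and the initial condition(s) match, so the closed form is consistent.

Yes, the closed form is correct.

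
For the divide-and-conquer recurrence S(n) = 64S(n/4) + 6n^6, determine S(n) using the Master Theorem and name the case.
Master Theorem template: S(n) = a·S(n/b) + f(n).
Here: a=64, b=4, f(n)=6n^6
Compute log_b(a) = log_4(64) = 3.
f(n) = 6n^6 = Ω(n^(3+ε)) with ε = 3, and the regularity condition holds (a·f(n/b) = (a/b^6)·f(n) with a/b^6 = 4^-3 < 1). Case 3: S(n) = Θ(f(n)) = Θ(n^6).

Case 3: S(n) = Θ(n^6)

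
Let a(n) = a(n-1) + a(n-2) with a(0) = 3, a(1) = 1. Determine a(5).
Computing the sequence terms:
3, 1, 4, 5, 9, 14

14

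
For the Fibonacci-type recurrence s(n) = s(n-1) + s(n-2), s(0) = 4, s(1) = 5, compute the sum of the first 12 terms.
Computing the sequence terms: 4, 5, 9, 14, 23, 37, 60, 97, 157, 254, 411, 665
Adding these values together:

1736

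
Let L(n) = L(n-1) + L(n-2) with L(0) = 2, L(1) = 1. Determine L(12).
Computing the sequence terms:
2, 1, 3, 4, 7, 11, 18, 29, 47, 76, 123, 199, 322

322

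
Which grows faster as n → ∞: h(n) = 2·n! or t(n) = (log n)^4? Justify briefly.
Comparing growth rates:
Growth-rate hierarchy: log n ≺ any polynomial ≺ any exponential cⁿ (c>1) ≺ n! ≺ nⁿ.
factorial dominates polylogarithmic (log n)^4 asymptotically.

h(n) grows faster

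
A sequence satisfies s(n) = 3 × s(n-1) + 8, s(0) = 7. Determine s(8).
Computing step by step:
s(0) = 7
s(1) = 3 × 7 + 8 = 29
s(2) = 3 × 29 + 8 = 95
s(3) = 3 × 95 + 8 = 293
s(4) = 3 × 293 + 8 = 887
s(5) = 3 × 887 + 8 = 2669
s(6) = 3 × 2669 + 8 = 8015
s(7) = 3 × 8015 + 8 = 24053
s(8) = 3 × 24053 + 8 = 72167

72167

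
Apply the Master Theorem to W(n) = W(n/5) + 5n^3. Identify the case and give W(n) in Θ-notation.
Master Theorem template: W(n) = a·W(n/b) + f(n).
Here: a=1, b=5, f(n)=5n^3
Compute log_b(a) = log_5(1) = 0.
f(n) = 5n^3 = Ω(n^(0+ε)) with ε = 3, and the regularity condition holds (a·f(n/b) = (a/b^3)·f(n) with a/b^3 = 5^-3 < 1). Case 3: W(n) = Θ(f(n)) = Θ(n^3).

Case 3: W(n) = Θ(n^3)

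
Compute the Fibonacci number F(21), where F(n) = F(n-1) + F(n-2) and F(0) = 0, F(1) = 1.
Computing the sequence terms:
0, 1, 1, 2, 3, 5, 8, 13, 21, 34, 55, 89, 144, 233, 377, 610, 987, 1597, 2584, 4181, 6765, 10946

10946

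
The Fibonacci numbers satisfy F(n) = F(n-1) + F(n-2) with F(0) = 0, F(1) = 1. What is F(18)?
Computing the sequence terms:
0, 1, 1, 2, 3, 5, 8, 13, 21, 34, 55, 89, 144, 233, 377, 610, 987, 1597, 2584

2584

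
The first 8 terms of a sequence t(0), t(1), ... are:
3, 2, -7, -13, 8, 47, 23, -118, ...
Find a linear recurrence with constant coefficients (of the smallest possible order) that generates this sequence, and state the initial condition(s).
Look for the lowest-order linear relation among consecutive terms.
Observation: t(n) - 1·t(n-1) - (-3)·t(n-2) = 0 holds for the shown terms, and no order-1 relation t(n) = α·t(n-1) + β fits.
Check at n=3: 1·-7 + (-3)·2 = -13. ✓

t(n) = t(n-1) - 3t(n-2), t(0) = 3, t(1) = 2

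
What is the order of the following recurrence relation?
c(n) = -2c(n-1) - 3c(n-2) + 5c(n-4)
The order is the largest lag k for which c(n-k) appears. Here the deepest term is c(n-4), so the order is 4.

Order 4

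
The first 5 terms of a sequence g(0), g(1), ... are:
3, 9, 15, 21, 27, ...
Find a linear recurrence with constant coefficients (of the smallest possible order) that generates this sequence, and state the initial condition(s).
Look for the lowest-order linear relation among consecutive terms.
Observation: consecutive differences are constant (= 6).
Check at n=2: 1·9 + 6 = 15. ✓

g(n) = g(n-1) + 6, g(0) = 3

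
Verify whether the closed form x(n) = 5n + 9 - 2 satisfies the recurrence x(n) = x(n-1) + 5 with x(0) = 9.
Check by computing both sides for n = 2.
From the recurrence with x(0) = 9:
  x(0) = 9, x(1) = 14, x(2) = 19
  so the recurrence gives x(2) = 19.
From the proposed closed form x(n) = 5n + 9 - 2:
  x(2) = 17.
The recurrence gives 19 but the closed form gives 17, so the closed form does not satisfy the recurrence.

No, the closed form is incorrect.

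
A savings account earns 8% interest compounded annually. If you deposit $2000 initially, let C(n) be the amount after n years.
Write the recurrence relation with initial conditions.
Each year the balance grows by 8%, i.e. is multiplied by 1 + 8/100 = 1.08, so C(n) = 1.08 × C(n-1). The initial deposit gives C(0) = 2000.
Unrolling gives the closed form C(n) = 2000 × (1.08)ⁿ.

C(n) = 1.08 × C(n-1), C(0) = 2000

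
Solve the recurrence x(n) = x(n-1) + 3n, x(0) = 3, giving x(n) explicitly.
Recurrence: x(n) = x(n-1) + 3n, initial: x(0) = 3.
Telescoping: x(n) = x(0) + 3·Σᵢ₌₁ⁿ i = 3 + 3·n(n+1)/2.

x(n) = 3·n(n+1)/2 + 3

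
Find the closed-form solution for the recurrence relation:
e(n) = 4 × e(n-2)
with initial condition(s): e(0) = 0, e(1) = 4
Recurrence: e(n) = 4 × e(n-2), initial: e(0) = 0, e(1) = 4.
Characteristic equation: r² - 4 = 0, which factors as (r - 2)(r + 2) = 0, so r = 2, -2. General solution e(n) = A·2ⁿ + B·(-2)ⁿ. From e(0) = 0: A + B = 0. From e(1) = 4: 2A - 2B = 4. Solving gives A = 1, B = -1.

e(n) = 2ⁿ - (-2)ⁿ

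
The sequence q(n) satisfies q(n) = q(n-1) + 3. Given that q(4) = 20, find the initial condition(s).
q(4) = q(0) + 4·3, so q(0) = 20 - 12 = 8.

q(0) = 8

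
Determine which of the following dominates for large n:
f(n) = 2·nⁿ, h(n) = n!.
Comparing growth rates:
Growth-rate hierarchy: log n ≺ any polynomial ≺ any exponential cⁿ (c>1) ≺ n! ≺ nⁿ.
super-exponential nⁿ dominates factorial asymptotically.

f(n) grows faster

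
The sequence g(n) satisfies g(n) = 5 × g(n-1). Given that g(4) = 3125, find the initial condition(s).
In general g(n) = 5ⁿ · g(0). At n = 4: g(0) = g(4) / 5^4 = 3125 / 625 = 5.

g(0) = 5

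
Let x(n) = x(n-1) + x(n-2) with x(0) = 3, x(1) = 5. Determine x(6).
Computing the sequence terms:
3, 5, 8, 13, 21, 34, 55

55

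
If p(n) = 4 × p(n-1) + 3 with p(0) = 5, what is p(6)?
Computing step by step:
p(0) = 5
p(1) = 4 × 5 + 3 = 23
p(2) = 4 × 23 + 3 = 95
p(3) = 4 × 95 + 3 = 383
p(4) = 4 × 383 + 3 = 1535
p(5) = 4 × 1535 + 3 = 6143
p(6) = 4 × 6143 + 3 = 24575

24575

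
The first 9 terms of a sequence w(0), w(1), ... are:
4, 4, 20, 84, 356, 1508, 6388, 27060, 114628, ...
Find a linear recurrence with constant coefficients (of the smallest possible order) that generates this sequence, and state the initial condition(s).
Look for the lowest-order linear relation among consecutive terms.
Observation: w(n) - 4·w(n-1) - (1)·w(n-2) = 0 holds for the shown terms, and no order-1 relation w(n) = α·w(n-1) + β fits.
Check at n=3: 4·20 + (1)·4 = 84. ✓

w(n) = 4w(n-1) + w(n-2), w(0) = 4, w(1) = 4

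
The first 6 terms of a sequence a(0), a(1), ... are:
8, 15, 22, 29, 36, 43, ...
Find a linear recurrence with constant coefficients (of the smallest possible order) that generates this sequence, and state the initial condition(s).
Look for the lowest-order linear relation among consecutive terms.
Observation: consecutive differences are constant (= 7).
Check at n=2: 1·15 + 7 = 22. ✓

a(n) = a(n-1) + 7, a(0) = 8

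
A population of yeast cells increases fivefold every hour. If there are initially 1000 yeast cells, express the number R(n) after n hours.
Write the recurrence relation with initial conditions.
Each hour multiplies the count by 5, so the count after n hours depends only on the count after n-1 hours: R(n) = 5 × R(n-1). The starting count gives R(0) = 1000.
Unrolling n times gives the closed form R(n) = 1000 × 5ⁿ.

R(n) = 5 × R(n-1), R(0) = 1000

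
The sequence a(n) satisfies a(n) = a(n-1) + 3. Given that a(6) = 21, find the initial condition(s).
a(6) = a(0) + 6·3, so a(0) = 21 - 18 = 3.

a(0) = 3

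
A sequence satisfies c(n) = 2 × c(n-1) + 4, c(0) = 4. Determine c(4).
Computing step by step:
c(0) = 4
c(1) = 2 × 4 + 4 = 12
c(2) = 2 × 12 + 4 = 28
c(3) = 2 × 28 + 4 = 60
c(4) = 2 × 60 + 4 = 124

124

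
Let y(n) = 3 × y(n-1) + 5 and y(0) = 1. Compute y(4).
Computing step by step:
y(0) = 1
y(1) = 3 × 1 + 5 = 8
y(2) = 3 × 8 + 5 = 29
y(3) = 3 × 29 + 5 = 92
y(4) = 3 × 92 + 5 = 281

281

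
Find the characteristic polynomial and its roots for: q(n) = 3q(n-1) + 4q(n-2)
Substitute q(n) = rⁿ and divide through by rⁿ⁻²: r² - 3r - 4 = 0
Factor: (r - 4)(r + 1) = 0, so r = 4, -1.
General solution: q(n) = A·4ⁿ + B·(-1)ⁿ

Characteristic: r² - 3r - 4 = 0, Roots: r = 4, -1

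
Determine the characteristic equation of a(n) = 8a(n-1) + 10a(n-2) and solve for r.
Substitute a(n) = rⁿ and divide through by rⁿ⁻²: r² - 8r - 10 = 0
Discriminant: 8² + 4·10 = 104, not a perfect square, so by the quadratic formula r = (8 ± √104)/2.
General solution: a(n) = A·r₁ⁿ + B·r₂ⁿ where r₁,r₂ = (8 ± √104)/2

Characteristic: r² - 8r - 10 = 0, Roots: r = (8 ± √104)/2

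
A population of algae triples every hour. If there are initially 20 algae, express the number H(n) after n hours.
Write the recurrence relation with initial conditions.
Each hour multiplies the count by 3, so the count after n hours depends only on the count after n-1 hours: H(n) = 3 × H(n-1). The starting count gives H(0) = 20.
Unrolling n times gives the closed form H(n) = 20 × 3ⁿ.

H(n) = 3 × H(n-1), H(0) = 20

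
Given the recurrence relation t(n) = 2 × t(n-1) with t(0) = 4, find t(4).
Computing step by step:
t(0) = 4
t(1) = 2 × 4 = 8
t(2) = 2 × 8 = 16
t(3) = 2 × 16 = 32
t(4) = 2 × 32 = 64

64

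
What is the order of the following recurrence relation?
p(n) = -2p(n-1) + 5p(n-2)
The order is the largest lag k for which p(n-k) appears. Here the deepest term is p(n-2), so the order is 2.

Order 2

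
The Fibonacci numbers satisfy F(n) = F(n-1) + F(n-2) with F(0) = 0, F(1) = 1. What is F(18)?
Computing the sequence terms:
0, 1, 1, 2, 3, 5, 8, 13, 21, 34, 55, 89, 144, 233, 377, 610, 987, 1597, 2584

2584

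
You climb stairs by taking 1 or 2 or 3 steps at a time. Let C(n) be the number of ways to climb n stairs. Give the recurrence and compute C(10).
Condition on the size of the last step (1 to 3): before it there were n-1, …, n-3 stairs climbed, and these cases are disjoint, so C(n) = C(n-1) + C(n-2) + C(n-3) (order-3 linear recurrence).
Initial conditions by direct count (compositions of i into parts ≤ 3): C(1) = 1; C(2) = 2; C(3) = 4.
Iterating the recurrence: C(4) = 7, C(5) = 13, C(6) = 24, C(7) = 44, C(8) = 81, C(9) = 149, C(10) = 274.

C(n) = C(n-1) + C(n-2) + C(n-3), C(1) = 1, C(2) = 2, C(3) = 4; C(10) = 274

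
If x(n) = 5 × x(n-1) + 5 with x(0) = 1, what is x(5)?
Computing step by step:
x(0) = 1
x(1) = 5 × 1 + 5 = 10
x(2) = 5 × 10 + 5 = 55
x(3) = 5 × 55 + 5 = 280
x(4) = 5 × 280 + 5 = 1405
x(5) = 5 × 1405 + 5 = 7030

7030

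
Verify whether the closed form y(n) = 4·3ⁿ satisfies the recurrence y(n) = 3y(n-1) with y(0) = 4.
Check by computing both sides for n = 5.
From the recurrence with y(0) = 4:
  y(0) = 4, y(1) = 12, y(2) = 36, y(3) = 108, y(4) = 324, y(5) = 972
  so the recurrence gives y(5) = 972.
From the proposed closed form y(n) = 4·3ⁿ:
  y(5) = 972.
Both sides give 972 at n = 5, and the initial condition(s) match, so the closed form is consistent.

Yes, the closed form is correct.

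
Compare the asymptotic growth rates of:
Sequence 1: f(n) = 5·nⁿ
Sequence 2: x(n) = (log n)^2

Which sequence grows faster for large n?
Comparing growth rates:
Growth-rate hierarchy: log n ≺ any polynomial ≺ any exponential cⁿ (c>1) ≺ n! ≺ nⁿ.
super-exponential nⁿ dominates polylogarithmic (log n)^2 asymptotically.

f(n) grows faster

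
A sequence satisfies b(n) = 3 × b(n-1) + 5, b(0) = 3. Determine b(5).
Computing step by step:
b(0) = 3
b(1) = 3 × 3 + 5 = 14
b(2) = 3 × 14 + 5 = 47
b(3) = 3 × 47 + 5 = 146
b(4) = 3 × 146 + 5 = 443
b(5) = 3 × 443 + 5 = 1334

1334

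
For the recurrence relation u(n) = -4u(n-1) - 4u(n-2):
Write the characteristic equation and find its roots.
Substitute u(n) = rⁿ and divide through by rⁿ⁻²: r² + 4r + 4 = 0
Factor: (r + 2)² = 0, so r = -2 (double root).
General solution: u(n) = (A + Bn)·(-2)ⁿ

Characteristic: r² + 4r + 4 = 0, Roots: r = -2 (double root)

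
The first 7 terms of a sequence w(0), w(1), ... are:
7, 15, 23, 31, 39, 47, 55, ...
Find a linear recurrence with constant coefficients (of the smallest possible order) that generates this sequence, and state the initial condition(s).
Look for the lowest-order linear relation among consecutive terms.
Observation: consecutive differences are constant (= 8).
Check at n=2: 1·15 + 8 = 23. ✓

w(n) = w(n-1) + 8, w(0) = 7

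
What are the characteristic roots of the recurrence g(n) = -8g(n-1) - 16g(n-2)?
Substitute g(n) = rⁿ and divide through by rⁿ⁻²: r² + 8r + 16 = 0
Factor: (r + 4)² = 0, so r = -4 (double root).
General solution: g(n) = (A + Bn)·(-4)ⁿ

Characteristic: r² + 8r + 16 = 0, Roots: r = -4 (double root)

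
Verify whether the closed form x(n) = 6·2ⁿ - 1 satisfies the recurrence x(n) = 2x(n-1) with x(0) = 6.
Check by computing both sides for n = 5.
From the recurrence with x(0) = 6:
  x(0) = 6, x(1) = 12, x(2) = 24, x(3) = 48, x(4) = 96, x(5) = 192
  so the recurrence gives x(5) = 192.
From the proposed closed form x(n) = 6·2ⁿ - 1:
  x(5) = 191.
The recurrence gives 192 but the closed form gives 191, so the closed form does not satisfy the recurrence.

No, the closed form is incorrect.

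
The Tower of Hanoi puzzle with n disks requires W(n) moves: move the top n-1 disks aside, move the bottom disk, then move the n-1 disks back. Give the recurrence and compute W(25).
Moving n disks = move the top n-1 disks aside (W(n-1) moves) + move the largest disk (1 move) + move the n-1 disks back on top (W(n-1) moves), so W(n) = 2W(n-1) + 1, with W(1) = 1 (a single disk takes one move).
First terms: 1, 3, 7, 15, 31, 63, … — each is one less than a power of 2. Indeed W(n) + 1 = 2(W(n-1) + 1) with W(1) + 1 = 2, so W(n) + 1 = 2ⁿ and W(n) = 2ⁿ - 1.
Hence W(25) = 2^25 - 1 = 33554432 - 1 = 33554431.

W(n) = 2W(n-1) + 1, W(1) = 1; W(25) = 33554431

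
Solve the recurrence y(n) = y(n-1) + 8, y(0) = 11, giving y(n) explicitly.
Recurrence: y(n) = y(n-1) + 8, initial: y(0) = 11.
Each step adds 8, so y(n) = y(0) + 8n = 8n + 11.

y(n) = 8n + 11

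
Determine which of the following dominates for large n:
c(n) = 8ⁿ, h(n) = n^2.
Comparing growth rates:
Growth-rate hierarchy: log n ≺ any polynomial ≺ any exponential cⁿ (c>1) ≺ n! ≺ nⁿ.
exponential base 8 dominates polynomial degree 2 asymptotically.

c(n) grows faster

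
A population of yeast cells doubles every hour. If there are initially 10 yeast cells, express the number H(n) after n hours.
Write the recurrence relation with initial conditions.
Each hour multiplies the count by 2, so the count after n hours depends only on the count after n-1 hours: H(n) = 2 × H(n-1). The starting count gives H(0) = 10.
Unrolling n times gives the closed form H(n) = 10 × 2ⁿ.

H(n) = 2 × H(n-1), H(0) = 10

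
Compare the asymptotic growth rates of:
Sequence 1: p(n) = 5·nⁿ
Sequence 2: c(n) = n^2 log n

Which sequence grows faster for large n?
Comparing growth rates:
Growth-rate hierarchy: log n ≺ any polynomial ≺ any exponential cⁿ (c>1) ≺ n! ≺ nⁿ.
super-exponential nⁿ dominates polynomial degree 2 (with log factor) asymptotically.

p(n) grows faster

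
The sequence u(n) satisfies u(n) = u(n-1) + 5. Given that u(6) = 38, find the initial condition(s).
u(6) = u(0) + 6·5, so u(0) = 38 - 30 = 8.

u(0) = 8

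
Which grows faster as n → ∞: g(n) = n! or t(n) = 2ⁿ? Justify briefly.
Comparing growth rates:
Growth-rate hierarchy: log n ≺ any polynomial ≺ any exponential cⁿ (c>1) ≺ n! ≺ nⁿ.
factorial dominates exponential base 2 asymptotically.

g(n) grows faster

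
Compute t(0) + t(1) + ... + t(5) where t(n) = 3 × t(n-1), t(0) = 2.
Computing the sequence terms: 2, 6, 18, 54, 162, 486
Adding these values together:

728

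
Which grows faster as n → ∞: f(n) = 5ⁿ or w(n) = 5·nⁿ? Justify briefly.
Comparing growth rates:
Growth-rate hierarchy: log n ≺ any polynomial ≺ any exponential cⁿ (c>1) ≺ n! ≺ nⁿ.
super-exponential nⁿ dominates exponential base 5 asymptotically.

w(n) grows faster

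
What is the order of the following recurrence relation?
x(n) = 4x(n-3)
The order is the largest lag k for which x(n-k) appears. Here the deepest term is x(n-3), so the order is 3.

Order 3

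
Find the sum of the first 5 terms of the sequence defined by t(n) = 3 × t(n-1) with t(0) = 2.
Computing the sequence terms: 2, 6, 18, 54, 162
Adding these values together:

242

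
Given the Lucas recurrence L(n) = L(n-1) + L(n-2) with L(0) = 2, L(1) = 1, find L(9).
Computing the sequence terms:
2, 1, 3, 4, 7, 11, 18, 29, 47, 76

76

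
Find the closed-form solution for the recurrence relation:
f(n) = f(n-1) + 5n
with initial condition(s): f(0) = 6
Recurrence: f(n) = f(n-1) + 5n, initial: f(0) = 6.
Telescoping: f(n) = f(0) + 5·Σᵢ₌₁ⁿ i = 6 + 5·n(n+1)/2.

f(n) = 5·n(n+1)/2 + 6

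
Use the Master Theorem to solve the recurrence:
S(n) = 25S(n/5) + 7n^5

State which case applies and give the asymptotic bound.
Master Theorem template: S(n) = a·S(n/b) + f(n).
Here: a=25, b=5, f(n)=7n^5
Compute log_b(a) = log_5(25) = 2.
f(n) = 7n^5 = Ω(n^(2+ε)) with ε = 3, and the regularity condition holds (a·f(n/b) = (a/b^5)·f(n) with a/b^5 = 5^-3 < 1). Case 3: S(n) = Θ(f(n)) = Θ(n^5).

Case 3: S(n) = Θ(n^5)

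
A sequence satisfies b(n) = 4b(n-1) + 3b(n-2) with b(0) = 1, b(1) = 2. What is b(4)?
Computing the sequence terms:
1, 2, 11, 50, 233

233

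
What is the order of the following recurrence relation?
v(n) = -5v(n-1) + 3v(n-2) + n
The order is the largest lag k for which v(n-k) appears. Here the deepest term is v(n-2) (the n term is non-homogeneous and does not affect the order), so the order is 2.

Order 2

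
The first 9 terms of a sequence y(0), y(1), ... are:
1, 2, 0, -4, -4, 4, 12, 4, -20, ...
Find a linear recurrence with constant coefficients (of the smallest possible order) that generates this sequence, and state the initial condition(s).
Look for the lowest-order linear relation among consecutive terms.
Observation: y(n) - 1·y(n-1) - (-2)·y(n-2) = 0 holds for the shown terms, and no order-1 relation y(n) = α·y(n-1) + β fits.
Check at n=3: 1·0 + (-2)·2 = -4. ✓

y(n) = y(n-1) - 2y(n-2), y(0) = 1, y(1) = 2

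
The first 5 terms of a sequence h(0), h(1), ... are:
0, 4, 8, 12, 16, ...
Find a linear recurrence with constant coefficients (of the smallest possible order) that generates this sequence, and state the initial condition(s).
Look for the lowest-order linear relation among consecutive terms.
Observation: consecutive differences are constant (= 4).
Check at n=2: 1·4 + 4 = 8. ✓

h(n) = h(n-1) + 4, h(0) = 0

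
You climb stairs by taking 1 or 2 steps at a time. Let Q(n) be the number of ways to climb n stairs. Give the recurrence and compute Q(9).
Condition on the size of the last step (1 to 2): before it there were n-1, …, n-2 stairs climbed, and these cases are disjoint, so Q(n) = Q(n-1) + Q(n-2) (Fibonacci-type sequence).
Initial conditions by direct count (compositions of i into parts ≤ 2): Q(1) = 1; Q(2) = 2.
Iterating the recurrence: Q(3) = 3, Q(4) = 5, Q(5) = 8, Q(6) = 13, Q(7) = 21, Q(8) = 34, Q(9) = 55.

Q(n) = Q(n-1) + Q(n-2), Q(1) = 1, Q(2) = 2; Q(9) = 55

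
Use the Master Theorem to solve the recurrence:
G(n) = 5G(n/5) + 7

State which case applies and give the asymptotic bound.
Master Theorem template: G(n) = a·G(n/b) + f(n).
Here: a=5, b=5, f(n)=7
Compute log_b(a) = log_5(5) = 1.
f(n) = 7 = O(n^(1-ε)) with ε = 1. Case 1: G(n) = Θ(n^log_b(a)) = Θ(n).

Case 1: G(n) = Θ(n)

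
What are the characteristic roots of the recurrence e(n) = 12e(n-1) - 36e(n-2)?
Substitute e(n) = rⁿ and divide through by rⁿ⁻²: r² - 12r + 36 = 0
Factor: (r - 6)² = 0, so r = 6 (double root).
General solution: e(n) = (A + Bn)·6ⁿ

Characteristic: r² - 12r + 36 = 0, Roots: r = 6 (double root)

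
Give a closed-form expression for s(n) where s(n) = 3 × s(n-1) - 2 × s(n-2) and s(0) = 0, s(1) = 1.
Recurrence: s(n) = 3 × s(n-1) - 2 × s(n-2), initial: s(0) = 0, s(1) = 1.
Characteristic equation: r² - 3r + 2 = 0, which factors as (r - 2)(r - 1) = 0, so r = 2, 1. General solution s(n) = A·2ⁿ + B·1ⁿ. From s(0) = 0: A + B = 0. From s(1) = 1: 2A + 1B = 1. Solving gives A = 1, B = -1.

s(n) = 2ⁿ - 1ⁿ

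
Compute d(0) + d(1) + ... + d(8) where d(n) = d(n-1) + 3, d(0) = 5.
Computing the sequence terms: 5, 8, 11, 14, 17, 20, 23, 26, 29
Adding these values together:

153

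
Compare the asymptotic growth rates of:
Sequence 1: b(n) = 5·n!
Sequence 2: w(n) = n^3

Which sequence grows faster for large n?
Comparing growth rates:
Growth-rate hierarchy: log n ≺ any polynomial ≺ any exponential cⁿ (c>1) ≺ n! ≺ nⁿ.
factorial dominates polynomial degree 3 asymptotically.

b(n) grows faster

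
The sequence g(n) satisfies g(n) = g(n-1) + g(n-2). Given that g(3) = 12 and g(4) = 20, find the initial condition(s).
Work backwards using g(k) = g(k+2) - g(k+1):
g(2) = g(4) - g(3) = 20 - 12 = 8
g(1) = g(3) - g(2) = 12 - 8 = 4
g(0) = g(2) - g(1) = 8 - 4 = 4

g(0) = 4, g(1) = 4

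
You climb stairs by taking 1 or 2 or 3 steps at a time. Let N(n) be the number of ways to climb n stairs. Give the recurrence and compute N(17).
Condition on the size of the last step (1 to 3): before it there were n-1, …, n-3 stairs climbed, and these cases are disjoint, so N(n) = N(n-1) + N(n-2) + N(n-3) (order-3 linear recurrence).
Initial conditions by direct count (compositions of i into parts ≤ 3): N(1) = 1; N(2) = 2; N(3) = 4.
Iterating the recurrence: N(4) = 7, N(5) = 13, N(6) = 24, N(7) = 44, N(8) = 81, N(9) = 149, N(10) = 274, N(11) = 504, N(12) = 927, N(13) = 1705, N(14) = 3136, N(15) = 5768, N(16) = 10609, N(17) = 19513.

N(n) = N(n-1) + N(n-2) + N(n-3), N(1) = 1, N(2) = 2, N(3) = 4; N(17) = 19513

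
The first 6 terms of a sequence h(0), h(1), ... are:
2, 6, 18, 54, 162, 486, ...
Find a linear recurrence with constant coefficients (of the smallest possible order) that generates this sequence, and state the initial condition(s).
Look for the lowest-order linear relation among consecutive terms.
Observation: each term is 3× the previous.
Check at n=2: 3·6 = 18. ✓

h(n) = 3 × h(n-1), h(0) = 2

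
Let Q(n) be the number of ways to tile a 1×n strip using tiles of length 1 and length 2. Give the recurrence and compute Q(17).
Condition on the last tile: it has length 1 (leaving a 1×(n-1) strip) or length 2 (leaving a 1×(n-2) strip), so Q(n) = Q(n-1) + Q(n-2) (order-2 linear recurrence).
For 0 ≤ i < 2 only unit tiles fit, so Q(i) = 1.
Iterating the recurrence: Q(2) = 2, Q(3) = 3, Q(4) = 5, Q(5) = 8, Q(6) = 13, Q(7) = 21, Q(8) = 34, Q(9) = 55, Q(10) = 89, Q(11) = 144, Q(12) = 233, Q(13) = 377, Q(14) = 610, Q(15) = 987, Q(16) = 1597, Q(17) = 2584.

Q(n) = Q(n-1) + Q(n-2), with Q(i) = 1 for 0 ≤ i < 2; Q(17) = 2584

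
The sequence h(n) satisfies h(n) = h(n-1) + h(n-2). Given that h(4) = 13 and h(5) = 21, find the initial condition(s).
Work backwards using h(k) = h(k+2) - h(k+1):
h(3) = h(5) - h(4) = 21 - 13 = 8
h(2) = h(4) - h(3) = 13 - 8 = 5
h(1) = h(3) - h(2) = 8 - 5 = 3
h(0) = h(2) - h(1) = 5 - 3 = 2

h(0) = 2, h(1) = 3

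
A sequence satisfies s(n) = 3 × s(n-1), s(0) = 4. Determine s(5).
Computing step by step:
s(0) = 4
s(1) = 3 × 4 = 12
s(2) = 3 × 12 = 36
s(3) = 3 × 36 = 108
s(4) = 3 × 108 = 324
s(5) = 3 × 324 = 972

972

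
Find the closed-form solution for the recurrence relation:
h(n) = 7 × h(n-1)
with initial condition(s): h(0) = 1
Recurrence: h(n) = 7 × h(n-1), initial: h(0) = 1.
Each term is 7 times the previous, so this is geometric with ratio 7. After n steps: h(n) = h(0)·7ⁿ = 7ⁿ.

h(n) = 7ⁿ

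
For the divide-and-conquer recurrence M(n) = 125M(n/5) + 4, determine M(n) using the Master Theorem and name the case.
Master Theorem template: M(n) = a·M(n/b) + f(n).
Here: a=125, b=5, f(n)=4
Compute log_b(a) = log_5(125) = 3.
f(n) = 4 = O(n^(3-ε)) with ε = 3. Case 1: M(n) = Θ(n^log_b(a)) = Θ(n^3).

Case 1: M(n) = Θ(n^3)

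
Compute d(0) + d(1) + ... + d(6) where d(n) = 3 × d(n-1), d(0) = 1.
Computing the sequence terms: 1, 3, 9, 27, 81, 243, 729
Adding these values together:

1093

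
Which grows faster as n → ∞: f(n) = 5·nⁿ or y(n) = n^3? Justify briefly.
Comparing growth rates:
Growth-rate hierarchy: log n ≺ any polynomial ≺ any exponential cⁿ (c>1) ≺ n! ≺ nⁿ.
super-exponential nⁿ dominates polynomial degree 3 asymptotically.

f(n) grows faster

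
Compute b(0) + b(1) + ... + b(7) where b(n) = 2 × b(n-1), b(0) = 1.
Computing the sequence terms: 1, 2, 4, 8, 16, 32, 64, 128
Adding these values together:

255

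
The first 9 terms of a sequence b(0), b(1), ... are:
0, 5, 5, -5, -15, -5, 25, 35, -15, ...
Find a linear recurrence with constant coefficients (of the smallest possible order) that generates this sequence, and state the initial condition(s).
Look for the lowest-order linear relation among consecutive terms.
Observation: b(n) - 1·b(n-1) - (-2)·b(n-2) = 0 holds for the shown terms, and no order-1 relation b(n) = α·b(n-1) + β fits.
Check at n=3: 1·5 + (-2)·5 = -5. ✓

b(n) = b(n-1) - 2b(n-2), b(0) = 0, b(1) = 5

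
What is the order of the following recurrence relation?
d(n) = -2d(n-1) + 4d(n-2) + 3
The order is the largest lag k for which d(n-k) appears. Here the deepest term is d(n-2) (the 3 term is non-homogeneous and does not affect the order), so the order is 2.

Order 2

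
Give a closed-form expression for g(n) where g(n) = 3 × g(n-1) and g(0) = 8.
Recurrence: g(n) = 3 × g(n-1), initial: g(0) = 8.
Each term is 3 times the previous, so this is geometric with ratio 3. After n steps: g(n) = g(0)·3ⁿ = 8·3ⁿ.

g(n) = 8·3ⁿ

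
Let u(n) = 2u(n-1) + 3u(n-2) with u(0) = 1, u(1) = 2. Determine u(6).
Computing the sequence terms:
1, 2, 7, 20, 61, 182, 547

547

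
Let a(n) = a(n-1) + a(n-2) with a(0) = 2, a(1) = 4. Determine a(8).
Computing the sequence terms:
2, 4, 6, 10, 16, 26, 42, 68, 110

110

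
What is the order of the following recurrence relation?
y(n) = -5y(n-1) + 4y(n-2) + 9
The order is the largest lag k for which y(n-k) appears. Here the deepest term is y(n-2) (the 9 term is non-homogeneous and does not affect the order), so the order is 2.

Order 2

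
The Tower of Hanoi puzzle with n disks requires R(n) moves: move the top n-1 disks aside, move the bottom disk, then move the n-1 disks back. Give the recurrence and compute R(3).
Moving n disks = move the top n-1 disks aside (R(n-1) moves) + move the largest disk (1 move) + move the n-1 disks back on top (R(n-1) moves), so R(n) = 2R(n-1) + 1, with R(1) = 1 (a single disk takes one move).
First terms: 1, 3, 7, … — each is one less than a power of 2. Indeed R(n) + 1 = 2(R(n-1) + 1) with R(1) + 1 = 2, so R(n) + 1 = 2ⁿ and R(n) = 2ⁿ - 1.
Hence R(3) = 2^3 - 1 = 8 - 1 = 7.

R(n) = 2R(n-1) + 1, R(1) = 1; R(3) = 7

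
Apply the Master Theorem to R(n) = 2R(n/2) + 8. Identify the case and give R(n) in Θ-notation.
Master Theorem template: R(n) = a·R(n/b) + f(n).
Here: a=2, b=2, f(n)=8
Compute log_b(a) = log_2(2) = 1.
f(n) = 8 = O(n^(1-ε)) with ε = 1. Case 1: R(n) = Θ(n^log_b(a)) = Θ(n).

Case 1: R(n) = Θ(n)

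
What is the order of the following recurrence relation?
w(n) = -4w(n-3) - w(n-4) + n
The order is the largest lag k for which w(n-k) appears. Here the deepest term is w(n-4) (the n term is non-homogeneous and does not affect the order), so the order is 4.

Order 4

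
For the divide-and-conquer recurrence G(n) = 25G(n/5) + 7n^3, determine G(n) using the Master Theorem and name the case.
Master Theorem template: G(n) = a·G(n/b) + f(n).
Here: a=25, b=5, f(n)=7n^3
Compute log_b(a) = log_5(25) = 2.
f(n) = 7n^3 = Ω(n^(2+ε)) with ε = 1, and the regularity condition holds (a·f(n/b) = (a/b^3)·f(n) with a/b^3 = 5^-1 < 1). Case 3: G(n) = Θ(f(n)) = Θ(n^3).

Case 3: G(n) = Θ(n^3)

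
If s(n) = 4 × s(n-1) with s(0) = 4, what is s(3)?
Computing step by step:
s(0) = 4
s(1) = 4 × 4 = 16
s(2) = 4 × 16 = 64
s(3) = 4 × 64 = 256

256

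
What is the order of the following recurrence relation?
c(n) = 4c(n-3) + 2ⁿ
The order is the largest lag k for which c(n-k) appears. Here the deepest term is c(n-3) (the 2ⁿ term is non-homogeneous and does not affect the order), so the order is 3.

Order 3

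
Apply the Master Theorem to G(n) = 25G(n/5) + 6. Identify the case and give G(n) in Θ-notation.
Master Theorem template: G(n) = a·G(n/b) + f(n).
Here: a=25, b=5, f(n)=6
Compute log_b(a) = log_5(25) = 2.
f(n) = 6 = O(n^(2-ε)) with ε = 2. Case 1: G(n) = Θ(n^log_b(a)) = Θ(n^2).

Case 1: G(n) = Θ(n^2)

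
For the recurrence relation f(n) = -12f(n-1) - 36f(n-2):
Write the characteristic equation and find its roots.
Substitute f(n) = rⁿ and divide through by rⁿ⁻²: r² + 12r + 36 = 0
Factor: (r + 6)² = 0, so r = -6 (double root).
General solution: f(n) = (A + Bn)·(-6)ⁿ

Characteristic: r² + 12r + 36 = 0, Roots: r = -6 (double root)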